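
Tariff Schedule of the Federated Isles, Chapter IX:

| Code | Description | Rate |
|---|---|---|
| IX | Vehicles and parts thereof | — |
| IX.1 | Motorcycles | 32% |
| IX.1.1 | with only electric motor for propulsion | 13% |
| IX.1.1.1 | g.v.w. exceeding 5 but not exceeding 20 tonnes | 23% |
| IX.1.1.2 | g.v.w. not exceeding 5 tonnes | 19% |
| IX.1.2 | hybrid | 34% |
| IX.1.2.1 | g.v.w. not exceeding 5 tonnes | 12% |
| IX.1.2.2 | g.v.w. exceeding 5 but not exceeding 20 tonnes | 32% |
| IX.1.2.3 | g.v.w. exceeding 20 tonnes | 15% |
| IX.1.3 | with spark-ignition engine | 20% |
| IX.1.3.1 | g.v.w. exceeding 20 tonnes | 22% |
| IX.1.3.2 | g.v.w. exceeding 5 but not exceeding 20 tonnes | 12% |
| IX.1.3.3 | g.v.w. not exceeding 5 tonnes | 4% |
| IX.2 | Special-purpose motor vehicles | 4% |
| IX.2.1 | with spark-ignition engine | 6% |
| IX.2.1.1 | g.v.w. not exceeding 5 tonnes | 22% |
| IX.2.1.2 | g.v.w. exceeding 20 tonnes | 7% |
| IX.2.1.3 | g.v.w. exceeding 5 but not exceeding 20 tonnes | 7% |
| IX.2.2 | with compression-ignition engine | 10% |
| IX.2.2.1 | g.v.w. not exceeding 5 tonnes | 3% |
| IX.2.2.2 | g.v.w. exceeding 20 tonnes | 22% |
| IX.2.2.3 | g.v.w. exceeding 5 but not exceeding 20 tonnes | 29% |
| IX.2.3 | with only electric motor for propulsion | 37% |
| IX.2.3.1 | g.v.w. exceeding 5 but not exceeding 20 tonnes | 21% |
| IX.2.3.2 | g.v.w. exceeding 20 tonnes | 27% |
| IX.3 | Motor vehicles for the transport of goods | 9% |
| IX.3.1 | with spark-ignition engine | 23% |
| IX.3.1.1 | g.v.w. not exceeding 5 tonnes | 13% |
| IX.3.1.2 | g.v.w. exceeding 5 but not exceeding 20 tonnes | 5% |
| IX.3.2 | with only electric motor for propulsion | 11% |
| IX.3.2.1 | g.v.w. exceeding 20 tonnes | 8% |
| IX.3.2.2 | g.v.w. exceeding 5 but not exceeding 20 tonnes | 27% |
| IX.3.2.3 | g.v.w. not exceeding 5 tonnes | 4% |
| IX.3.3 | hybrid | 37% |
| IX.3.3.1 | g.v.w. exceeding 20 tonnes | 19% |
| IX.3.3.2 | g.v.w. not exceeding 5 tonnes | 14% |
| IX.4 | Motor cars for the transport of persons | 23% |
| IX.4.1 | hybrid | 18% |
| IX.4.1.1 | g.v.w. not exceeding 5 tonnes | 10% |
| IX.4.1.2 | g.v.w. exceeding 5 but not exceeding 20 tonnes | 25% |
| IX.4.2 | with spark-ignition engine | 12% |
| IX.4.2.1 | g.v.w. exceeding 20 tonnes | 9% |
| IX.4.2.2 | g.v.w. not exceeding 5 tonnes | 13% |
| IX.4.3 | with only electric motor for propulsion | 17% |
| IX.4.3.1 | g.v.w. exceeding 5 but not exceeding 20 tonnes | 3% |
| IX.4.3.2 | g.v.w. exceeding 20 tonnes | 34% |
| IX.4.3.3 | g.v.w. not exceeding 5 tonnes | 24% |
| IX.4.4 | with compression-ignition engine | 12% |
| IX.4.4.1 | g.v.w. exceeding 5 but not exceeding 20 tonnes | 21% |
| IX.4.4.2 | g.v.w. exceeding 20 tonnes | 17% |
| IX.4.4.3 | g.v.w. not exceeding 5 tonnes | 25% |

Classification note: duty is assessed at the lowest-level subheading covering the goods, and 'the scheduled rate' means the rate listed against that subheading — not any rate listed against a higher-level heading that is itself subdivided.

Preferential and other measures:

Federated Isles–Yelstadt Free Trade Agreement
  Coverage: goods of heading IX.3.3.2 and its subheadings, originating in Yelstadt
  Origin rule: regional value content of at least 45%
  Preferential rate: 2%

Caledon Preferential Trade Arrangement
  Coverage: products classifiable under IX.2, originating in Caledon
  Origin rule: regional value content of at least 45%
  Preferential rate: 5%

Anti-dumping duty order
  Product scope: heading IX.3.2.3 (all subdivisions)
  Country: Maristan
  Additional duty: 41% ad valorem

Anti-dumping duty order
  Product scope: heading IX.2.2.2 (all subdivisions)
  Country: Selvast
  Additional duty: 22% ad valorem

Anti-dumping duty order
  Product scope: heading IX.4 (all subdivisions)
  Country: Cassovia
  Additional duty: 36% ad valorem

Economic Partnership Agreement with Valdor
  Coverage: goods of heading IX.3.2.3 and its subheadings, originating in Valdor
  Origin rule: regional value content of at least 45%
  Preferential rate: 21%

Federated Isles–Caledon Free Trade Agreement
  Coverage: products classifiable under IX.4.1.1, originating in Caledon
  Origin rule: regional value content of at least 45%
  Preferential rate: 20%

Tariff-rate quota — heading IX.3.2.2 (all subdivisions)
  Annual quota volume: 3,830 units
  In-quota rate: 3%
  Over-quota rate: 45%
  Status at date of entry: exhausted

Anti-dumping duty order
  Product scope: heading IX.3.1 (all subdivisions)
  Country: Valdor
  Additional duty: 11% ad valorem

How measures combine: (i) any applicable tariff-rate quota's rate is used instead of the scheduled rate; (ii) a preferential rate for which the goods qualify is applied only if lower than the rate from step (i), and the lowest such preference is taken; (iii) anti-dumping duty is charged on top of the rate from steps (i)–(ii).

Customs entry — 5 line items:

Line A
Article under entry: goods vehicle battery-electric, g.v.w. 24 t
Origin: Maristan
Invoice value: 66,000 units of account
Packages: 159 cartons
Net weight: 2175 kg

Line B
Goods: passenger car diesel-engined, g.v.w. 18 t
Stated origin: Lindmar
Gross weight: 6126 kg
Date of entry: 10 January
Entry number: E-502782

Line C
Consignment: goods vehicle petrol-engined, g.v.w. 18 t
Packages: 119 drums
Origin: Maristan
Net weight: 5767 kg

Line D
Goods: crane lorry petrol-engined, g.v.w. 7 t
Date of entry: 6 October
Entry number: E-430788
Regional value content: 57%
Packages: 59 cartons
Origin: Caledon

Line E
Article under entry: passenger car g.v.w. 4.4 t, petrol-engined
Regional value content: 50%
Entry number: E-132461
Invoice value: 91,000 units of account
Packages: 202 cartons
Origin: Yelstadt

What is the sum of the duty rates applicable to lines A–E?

Line A: goods vehicle → IX.3; battery-electric → IX.3.2; g.v.w. 24 t → IX.3.2.1. Scheduled 8%. No special measure applies. → 8%.
Line B: passenger car → IX.4; diesel-engined → IX.4.4; g.v.w. 18 t → IX.4.4.1. Scheduled 21%. No special measure applies. → 21%.
Line C: goods vehicle → IX.3; petrol-engined → IX.3.1; g.v.w. 18 t → IX.3.1.2. Scheduled 5%. No special measure applies. → 5%.
Line D: crane lorry → IX.2; petrol-engined → IX.2.1; g.v.w. 7 t → IX.2.1.3. Scheduled 7%. Caledon agreement on IX.2: RVC ≥ 45% → 5% available; Caledon agreement on IX.4.1.1: IX.2.1.3 not covered; preferential 5%. → 5%.
Line E: passenger car → IX.4; petrol-engined → IX.4.2; g.v.w. 4.4 t → IX.4.2.2. Scheduled 13%. Yelstadt agreement on IX.3.3.2: IX.4.2.2 not covered. → 13%.
Sum: 8% + 21% + 5% + 5% + 13% = 52%.

52%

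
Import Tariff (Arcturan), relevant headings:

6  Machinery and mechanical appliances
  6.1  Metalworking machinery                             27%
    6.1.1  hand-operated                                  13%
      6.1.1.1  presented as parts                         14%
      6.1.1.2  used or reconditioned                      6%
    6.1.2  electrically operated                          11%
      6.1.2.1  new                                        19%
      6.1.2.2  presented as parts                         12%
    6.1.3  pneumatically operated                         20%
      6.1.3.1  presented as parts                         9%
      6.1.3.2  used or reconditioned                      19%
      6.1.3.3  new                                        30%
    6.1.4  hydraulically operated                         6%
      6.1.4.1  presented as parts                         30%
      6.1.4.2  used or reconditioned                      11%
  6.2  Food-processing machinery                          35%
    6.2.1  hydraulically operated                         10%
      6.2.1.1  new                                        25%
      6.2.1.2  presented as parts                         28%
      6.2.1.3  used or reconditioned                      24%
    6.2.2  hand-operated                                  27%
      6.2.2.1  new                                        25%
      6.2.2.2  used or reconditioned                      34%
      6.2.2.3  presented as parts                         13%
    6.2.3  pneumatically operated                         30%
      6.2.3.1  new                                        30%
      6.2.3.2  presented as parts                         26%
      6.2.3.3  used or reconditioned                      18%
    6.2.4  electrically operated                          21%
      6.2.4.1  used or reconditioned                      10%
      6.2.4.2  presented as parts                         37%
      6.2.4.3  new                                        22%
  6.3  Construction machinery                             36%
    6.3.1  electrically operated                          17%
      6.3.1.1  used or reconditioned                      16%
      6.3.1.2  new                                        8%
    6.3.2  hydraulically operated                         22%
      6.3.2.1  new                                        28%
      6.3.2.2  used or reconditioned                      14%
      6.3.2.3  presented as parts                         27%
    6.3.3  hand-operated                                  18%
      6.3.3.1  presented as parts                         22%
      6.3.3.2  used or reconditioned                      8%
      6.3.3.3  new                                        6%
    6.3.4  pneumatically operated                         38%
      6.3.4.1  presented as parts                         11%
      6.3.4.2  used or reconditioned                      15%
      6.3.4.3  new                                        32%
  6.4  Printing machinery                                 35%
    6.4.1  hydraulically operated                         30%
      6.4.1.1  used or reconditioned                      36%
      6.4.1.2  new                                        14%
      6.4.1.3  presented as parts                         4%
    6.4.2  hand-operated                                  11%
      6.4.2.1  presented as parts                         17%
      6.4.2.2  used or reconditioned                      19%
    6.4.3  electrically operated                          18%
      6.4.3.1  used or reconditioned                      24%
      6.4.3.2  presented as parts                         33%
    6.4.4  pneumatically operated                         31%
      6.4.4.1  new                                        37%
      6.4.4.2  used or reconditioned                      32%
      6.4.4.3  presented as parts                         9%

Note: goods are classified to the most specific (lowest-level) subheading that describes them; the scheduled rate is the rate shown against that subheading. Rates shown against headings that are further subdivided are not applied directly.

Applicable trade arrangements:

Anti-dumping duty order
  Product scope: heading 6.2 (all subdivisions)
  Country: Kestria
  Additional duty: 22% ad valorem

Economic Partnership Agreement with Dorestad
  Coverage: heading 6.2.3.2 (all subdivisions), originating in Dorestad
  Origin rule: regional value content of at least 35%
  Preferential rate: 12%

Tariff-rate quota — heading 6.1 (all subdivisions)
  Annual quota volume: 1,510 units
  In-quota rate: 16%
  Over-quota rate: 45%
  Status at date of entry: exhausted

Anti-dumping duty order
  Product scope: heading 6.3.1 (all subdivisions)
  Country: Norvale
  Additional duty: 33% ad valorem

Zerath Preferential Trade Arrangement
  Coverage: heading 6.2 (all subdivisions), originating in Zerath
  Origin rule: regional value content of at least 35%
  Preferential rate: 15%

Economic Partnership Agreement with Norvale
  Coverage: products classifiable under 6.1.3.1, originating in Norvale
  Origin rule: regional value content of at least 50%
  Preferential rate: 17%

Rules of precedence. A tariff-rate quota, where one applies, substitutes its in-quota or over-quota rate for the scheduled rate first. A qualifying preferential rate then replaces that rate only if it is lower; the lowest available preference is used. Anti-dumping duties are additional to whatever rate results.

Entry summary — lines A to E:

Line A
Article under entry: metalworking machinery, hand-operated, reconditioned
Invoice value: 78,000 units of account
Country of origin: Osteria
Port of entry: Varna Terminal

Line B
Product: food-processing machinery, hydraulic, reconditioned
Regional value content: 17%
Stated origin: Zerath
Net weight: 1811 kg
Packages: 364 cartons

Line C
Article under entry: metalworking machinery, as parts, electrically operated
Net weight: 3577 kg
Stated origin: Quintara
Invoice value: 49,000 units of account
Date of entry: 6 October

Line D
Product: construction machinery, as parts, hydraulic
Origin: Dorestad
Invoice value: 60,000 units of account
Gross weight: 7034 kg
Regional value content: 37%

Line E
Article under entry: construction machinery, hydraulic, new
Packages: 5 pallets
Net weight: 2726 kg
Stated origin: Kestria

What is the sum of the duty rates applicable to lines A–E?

Line A: metalworking → 6.1; hand-operated → 6.1.1; reconditioned → 6.1.1.2. Scheduled 6%. quota on 6.1 exhausted → over-quota 45%. → 45%.
Line B: food-processing → 6.2; hydraulic → 6.2.1; reconditioned → 6.2.1.3. Scheduled 24%. Zerath agreement on 6.2: RVC < 35%. → 24%.
Line C: metalworking → 6.1; electrically operated → 6.1.2; as parts → 6.1.2.2. Scheduled 12%. quota on 6.1 exhausted → over-quota 45%. → 45%.
Line D: construction → 6.3; hydraulic → 6.3.2; as parts → 6.3.2.3. Scheduled 27%. Dorestad agreement on 6.2.3.2: 6.3.2.3 not covered. → 27%.
Line E: construction → 6.3; hydraulic → 6.3.2; new → 6.3.2.1. Scheduled 28%. No special measure applies. → 28%.
Sum: 45% + 24% + 45% + 27% + 28% = 169%.

169%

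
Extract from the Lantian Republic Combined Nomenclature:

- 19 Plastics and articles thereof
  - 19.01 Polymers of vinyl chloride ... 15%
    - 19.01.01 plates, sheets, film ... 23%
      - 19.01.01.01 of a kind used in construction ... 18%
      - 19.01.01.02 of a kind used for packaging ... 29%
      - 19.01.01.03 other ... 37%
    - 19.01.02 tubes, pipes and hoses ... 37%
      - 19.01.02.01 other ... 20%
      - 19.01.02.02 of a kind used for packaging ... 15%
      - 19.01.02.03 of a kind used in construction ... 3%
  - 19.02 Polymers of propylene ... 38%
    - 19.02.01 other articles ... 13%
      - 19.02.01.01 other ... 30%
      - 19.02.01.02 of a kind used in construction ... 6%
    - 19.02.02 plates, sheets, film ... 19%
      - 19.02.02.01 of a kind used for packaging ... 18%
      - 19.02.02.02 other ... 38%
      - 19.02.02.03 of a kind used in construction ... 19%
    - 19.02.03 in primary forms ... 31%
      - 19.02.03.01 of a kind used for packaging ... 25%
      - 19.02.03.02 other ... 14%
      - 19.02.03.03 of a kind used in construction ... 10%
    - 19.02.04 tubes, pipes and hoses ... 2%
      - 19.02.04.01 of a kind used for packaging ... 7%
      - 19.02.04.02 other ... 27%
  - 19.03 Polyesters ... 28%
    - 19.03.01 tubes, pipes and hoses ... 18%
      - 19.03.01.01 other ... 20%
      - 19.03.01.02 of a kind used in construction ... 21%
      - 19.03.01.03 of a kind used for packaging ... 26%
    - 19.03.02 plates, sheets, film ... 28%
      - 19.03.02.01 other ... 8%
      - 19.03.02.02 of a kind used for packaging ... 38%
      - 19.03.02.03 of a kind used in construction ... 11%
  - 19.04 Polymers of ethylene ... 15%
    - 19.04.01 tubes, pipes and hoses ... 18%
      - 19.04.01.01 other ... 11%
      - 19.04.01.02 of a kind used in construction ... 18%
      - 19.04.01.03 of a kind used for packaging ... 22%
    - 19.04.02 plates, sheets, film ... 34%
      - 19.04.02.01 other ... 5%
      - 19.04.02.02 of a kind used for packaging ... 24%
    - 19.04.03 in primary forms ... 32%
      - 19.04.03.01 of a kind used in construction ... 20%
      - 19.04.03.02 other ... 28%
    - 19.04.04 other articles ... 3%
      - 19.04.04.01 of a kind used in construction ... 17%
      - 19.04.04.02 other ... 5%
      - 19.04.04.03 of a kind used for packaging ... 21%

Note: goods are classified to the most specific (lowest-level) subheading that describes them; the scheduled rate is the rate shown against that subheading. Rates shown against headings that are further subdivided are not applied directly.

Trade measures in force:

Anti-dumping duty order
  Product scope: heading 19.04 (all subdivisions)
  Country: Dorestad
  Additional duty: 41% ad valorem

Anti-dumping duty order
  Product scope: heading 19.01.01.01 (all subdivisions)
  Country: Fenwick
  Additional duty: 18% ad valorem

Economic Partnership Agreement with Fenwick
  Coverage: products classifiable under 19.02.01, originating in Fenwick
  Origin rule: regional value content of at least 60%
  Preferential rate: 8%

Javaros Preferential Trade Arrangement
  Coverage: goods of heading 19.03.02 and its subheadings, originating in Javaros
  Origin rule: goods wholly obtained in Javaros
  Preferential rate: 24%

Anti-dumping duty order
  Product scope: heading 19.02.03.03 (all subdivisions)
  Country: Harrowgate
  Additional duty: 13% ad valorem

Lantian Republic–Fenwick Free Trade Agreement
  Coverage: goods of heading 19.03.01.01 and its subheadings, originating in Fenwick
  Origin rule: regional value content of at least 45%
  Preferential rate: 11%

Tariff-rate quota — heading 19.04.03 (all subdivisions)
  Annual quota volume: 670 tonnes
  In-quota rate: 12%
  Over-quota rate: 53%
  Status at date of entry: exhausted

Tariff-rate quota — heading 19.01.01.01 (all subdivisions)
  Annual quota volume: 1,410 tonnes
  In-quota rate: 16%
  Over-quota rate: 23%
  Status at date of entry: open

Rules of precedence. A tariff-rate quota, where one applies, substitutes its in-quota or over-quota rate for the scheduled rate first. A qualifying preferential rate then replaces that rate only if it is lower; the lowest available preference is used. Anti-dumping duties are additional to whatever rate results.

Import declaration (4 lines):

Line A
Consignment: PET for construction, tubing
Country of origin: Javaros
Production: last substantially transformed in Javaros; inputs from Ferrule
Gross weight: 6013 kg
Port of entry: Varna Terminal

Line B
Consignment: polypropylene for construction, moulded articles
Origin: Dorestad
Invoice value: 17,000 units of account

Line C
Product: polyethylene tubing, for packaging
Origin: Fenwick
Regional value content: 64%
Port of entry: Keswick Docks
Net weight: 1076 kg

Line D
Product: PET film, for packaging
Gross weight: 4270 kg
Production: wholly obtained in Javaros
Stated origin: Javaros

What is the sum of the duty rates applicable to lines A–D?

Line A: PET → 19.03; tubing → 19.03.01; for construction → 19.03.01.02. Scheduled 21%. Javaros agreement on 19.03.02: 19.03.01.02 not covered. → 21%.
Line B: polypropylene → 19.02; moulded articles → 19.02.01; for construction → 19.02.01.02. Scheduled 6%. No special measure applies. → 6%.
Line C: polyethylene → 19.04; tubing → 19.04.01; for packaging → 19.04.01.03. Scheduled 22%. Fenwick agreement on 19.02.01: 19.04.01.03 not covered; Fenwick agreement on 19.03.01.01: 19.04.01.03 not covered. → 22%.
Line D: PET → 19.03; film → 19.03.02; for packaging → 19.03.02.02. Scheduled 38%. Javaros agreement on 19.03.02: wholly obtained → 24% available; preferential 24%. → 24%.
Sum: 21% + 6% + 22% + 24% = 73%.

73%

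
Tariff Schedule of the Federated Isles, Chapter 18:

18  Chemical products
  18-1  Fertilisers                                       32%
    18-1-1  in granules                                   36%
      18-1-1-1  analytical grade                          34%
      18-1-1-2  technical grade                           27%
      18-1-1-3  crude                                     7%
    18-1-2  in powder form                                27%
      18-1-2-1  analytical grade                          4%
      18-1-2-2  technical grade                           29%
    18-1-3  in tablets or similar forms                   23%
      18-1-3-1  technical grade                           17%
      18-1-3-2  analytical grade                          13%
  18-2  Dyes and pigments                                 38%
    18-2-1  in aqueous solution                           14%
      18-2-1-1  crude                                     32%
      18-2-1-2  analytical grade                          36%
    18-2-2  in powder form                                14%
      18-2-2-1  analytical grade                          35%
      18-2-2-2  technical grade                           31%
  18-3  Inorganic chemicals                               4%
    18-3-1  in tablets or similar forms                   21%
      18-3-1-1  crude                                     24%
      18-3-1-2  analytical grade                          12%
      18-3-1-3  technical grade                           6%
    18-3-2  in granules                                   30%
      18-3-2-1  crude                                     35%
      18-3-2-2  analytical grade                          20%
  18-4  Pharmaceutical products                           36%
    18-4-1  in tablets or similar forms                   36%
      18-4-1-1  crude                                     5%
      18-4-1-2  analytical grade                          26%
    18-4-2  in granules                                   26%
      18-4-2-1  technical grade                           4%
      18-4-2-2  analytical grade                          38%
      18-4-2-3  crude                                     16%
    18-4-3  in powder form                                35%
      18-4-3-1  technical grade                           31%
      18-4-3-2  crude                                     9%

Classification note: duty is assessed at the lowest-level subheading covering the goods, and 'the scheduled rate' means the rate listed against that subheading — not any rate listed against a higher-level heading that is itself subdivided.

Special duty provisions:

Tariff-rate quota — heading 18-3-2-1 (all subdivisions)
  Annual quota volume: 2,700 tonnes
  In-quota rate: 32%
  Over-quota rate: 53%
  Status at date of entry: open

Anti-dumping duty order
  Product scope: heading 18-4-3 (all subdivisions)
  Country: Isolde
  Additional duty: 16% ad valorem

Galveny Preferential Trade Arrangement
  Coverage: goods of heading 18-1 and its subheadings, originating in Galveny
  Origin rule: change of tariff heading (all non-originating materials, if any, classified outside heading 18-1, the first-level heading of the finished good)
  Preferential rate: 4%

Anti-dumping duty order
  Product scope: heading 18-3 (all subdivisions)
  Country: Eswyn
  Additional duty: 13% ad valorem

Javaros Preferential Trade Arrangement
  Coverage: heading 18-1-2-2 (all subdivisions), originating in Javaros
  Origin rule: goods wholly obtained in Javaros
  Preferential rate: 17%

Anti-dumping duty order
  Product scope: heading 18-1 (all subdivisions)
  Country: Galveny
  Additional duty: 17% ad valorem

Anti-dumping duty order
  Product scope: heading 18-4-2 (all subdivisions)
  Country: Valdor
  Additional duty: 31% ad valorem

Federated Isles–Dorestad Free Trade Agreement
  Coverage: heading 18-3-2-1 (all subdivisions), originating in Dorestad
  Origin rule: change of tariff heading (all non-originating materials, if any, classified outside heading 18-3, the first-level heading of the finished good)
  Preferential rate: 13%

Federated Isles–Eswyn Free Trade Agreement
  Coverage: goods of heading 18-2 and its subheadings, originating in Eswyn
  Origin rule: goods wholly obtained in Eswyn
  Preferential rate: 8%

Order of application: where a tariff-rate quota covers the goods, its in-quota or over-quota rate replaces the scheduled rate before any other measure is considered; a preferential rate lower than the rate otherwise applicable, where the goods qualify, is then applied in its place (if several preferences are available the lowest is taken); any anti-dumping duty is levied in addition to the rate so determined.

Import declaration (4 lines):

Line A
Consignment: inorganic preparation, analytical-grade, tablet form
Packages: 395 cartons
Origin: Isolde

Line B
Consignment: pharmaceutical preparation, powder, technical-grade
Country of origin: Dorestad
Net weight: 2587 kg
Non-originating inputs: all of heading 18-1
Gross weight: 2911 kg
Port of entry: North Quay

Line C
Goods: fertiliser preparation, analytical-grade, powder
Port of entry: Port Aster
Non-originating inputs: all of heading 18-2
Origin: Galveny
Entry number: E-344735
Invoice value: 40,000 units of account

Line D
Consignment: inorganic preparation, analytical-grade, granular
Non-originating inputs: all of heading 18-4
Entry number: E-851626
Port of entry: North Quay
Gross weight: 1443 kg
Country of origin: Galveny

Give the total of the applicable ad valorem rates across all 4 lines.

84%

Line A: inorganic → 18-3; tablet form → 18-3-1; analytical-grade → 18-3-1-2. Scheduled 12%. No special measure applies. → 12%.
Line B: pharmaceutical → 18-4; powder → 18-4-3; technical-grade → 18-4-3-1. Scheduled 31%. Dorestad agreement on 18-3-2-1: 18-4-3-1 not covered. → 31%.
Line C: fertiliser → 18-1; powder → 18-1-2; analytical-grade → 18-1-2-1. Scheduled 4%. Galveny agreement on 18-1: CTH met → 4% available; preference 4% not lower than 4% → no reduction; anti-dumping (Galveny, 18-1): +17%; total 4% + 17% = 21%. → 21%.
Line D: inorganic → 18-3; granular → 18-3-2; analytical-grade → 18-3-2-2. Scheduled 20%. Galveny agreement on 18-1: 18-3-2-2 not covered. → 20%.
Sum: 12% + 31% + 21% + 20% = 84%.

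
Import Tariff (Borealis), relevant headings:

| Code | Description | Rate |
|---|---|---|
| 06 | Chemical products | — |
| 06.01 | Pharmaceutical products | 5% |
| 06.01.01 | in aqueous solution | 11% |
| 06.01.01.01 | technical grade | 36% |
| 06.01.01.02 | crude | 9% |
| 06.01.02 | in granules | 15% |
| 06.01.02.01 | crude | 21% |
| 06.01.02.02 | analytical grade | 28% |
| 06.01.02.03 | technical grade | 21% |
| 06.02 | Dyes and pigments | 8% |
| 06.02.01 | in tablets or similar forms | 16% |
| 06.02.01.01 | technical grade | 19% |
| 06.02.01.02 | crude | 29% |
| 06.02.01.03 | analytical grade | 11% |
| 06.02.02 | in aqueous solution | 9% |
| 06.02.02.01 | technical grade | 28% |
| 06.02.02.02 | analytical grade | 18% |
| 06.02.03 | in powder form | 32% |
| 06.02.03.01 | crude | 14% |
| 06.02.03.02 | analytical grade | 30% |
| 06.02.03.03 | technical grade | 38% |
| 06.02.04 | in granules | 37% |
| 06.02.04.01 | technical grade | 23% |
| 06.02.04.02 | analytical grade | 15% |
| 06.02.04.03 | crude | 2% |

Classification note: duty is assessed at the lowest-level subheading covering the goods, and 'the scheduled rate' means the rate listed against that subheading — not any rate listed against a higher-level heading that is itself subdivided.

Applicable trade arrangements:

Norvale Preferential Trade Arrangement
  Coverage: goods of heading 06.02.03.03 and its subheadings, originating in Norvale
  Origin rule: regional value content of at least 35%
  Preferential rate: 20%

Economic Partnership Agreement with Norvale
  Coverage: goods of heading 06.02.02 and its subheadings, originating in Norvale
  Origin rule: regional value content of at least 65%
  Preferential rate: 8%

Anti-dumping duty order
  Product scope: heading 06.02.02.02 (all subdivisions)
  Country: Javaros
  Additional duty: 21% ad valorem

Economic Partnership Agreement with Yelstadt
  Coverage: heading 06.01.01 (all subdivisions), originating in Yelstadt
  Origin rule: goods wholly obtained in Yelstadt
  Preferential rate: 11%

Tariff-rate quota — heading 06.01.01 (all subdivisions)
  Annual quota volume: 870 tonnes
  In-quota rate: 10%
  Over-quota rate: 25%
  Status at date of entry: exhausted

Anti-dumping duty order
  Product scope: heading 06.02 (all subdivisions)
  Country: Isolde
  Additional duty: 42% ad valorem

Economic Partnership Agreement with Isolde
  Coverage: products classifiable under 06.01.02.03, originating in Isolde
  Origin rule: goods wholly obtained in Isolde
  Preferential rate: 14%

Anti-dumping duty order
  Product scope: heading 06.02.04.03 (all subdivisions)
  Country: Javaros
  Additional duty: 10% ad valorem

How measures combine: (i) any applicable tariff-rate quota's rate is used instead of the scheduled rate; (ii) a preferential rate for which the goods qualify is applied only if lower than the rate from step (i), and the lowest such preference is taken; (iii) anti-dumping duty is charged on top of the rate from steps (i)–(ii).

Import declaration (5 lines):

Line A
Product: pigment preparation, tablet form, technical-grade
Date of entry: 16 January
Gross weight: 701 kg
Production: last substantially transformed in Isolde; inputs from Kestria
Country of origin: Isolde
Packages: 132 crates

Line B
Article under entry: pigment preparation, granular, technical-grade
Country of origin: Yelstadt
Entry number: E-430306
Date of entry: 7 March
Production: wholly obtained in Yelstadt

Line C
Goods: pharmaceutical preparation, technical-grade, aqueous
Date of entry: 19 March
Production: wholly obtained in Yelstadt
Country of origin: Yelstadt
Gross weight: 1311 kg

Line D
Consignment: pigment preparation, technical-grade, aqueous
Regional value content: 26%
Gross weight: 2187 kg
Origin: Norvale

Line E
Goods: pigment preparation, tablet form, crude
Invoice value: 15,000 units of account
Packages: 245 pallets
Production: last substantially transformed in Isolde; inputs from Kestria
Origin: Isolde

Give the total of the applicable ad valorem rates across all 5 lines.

Line A: pigment → 06.02; tablet form → 06.02.01; technical-grade → 06.02.01.01. Scheduled 19%. Isolde agreement on 06.01.02.03: 06.02.01.01 not covered; anti-dumping (Isolde, 06.02): +42%; total 19% + 42% = 61%. → 61%.
Line B: pigment → 06.02; granular → 06.02.04; technical-grade → 06.02.04.01. Scheduled 23%. Yelstadt agreement on 06.01.01: 06.02.04.01 not covered. → 23%.
Line C: pharmaceutical → 06.01; aqueous → 06.01.01; technical-grade → 06.01.01.01. Scheduled 36%. quota on 06.01.01 exhausted → over-quota 25%; Yelstadt agreement on 06.01.01: wholly obtained → 11% available; preferential 11%. → 11%.
Line D: pigment → 06.02; aqueous → 06.02.02; technical-grade → 06.02.02.01. Scheduled 28%. Norvale agreement on 06.02.03.03: 06.02.02.01 not covered; Norvale agreement on 06.02.02: RVC < 65%. → 28%.
Line E: pigment → 06.02; tablet form → 06.02.01; crude → 06.02.01.02. Scheduled 29%. Isolde agreement on 06.01.02.03: 06.02.01.02 not covered; anti-dumping (Isolde, 06.02): +42%; total 29% + 42% = 71%. → 71%.
Sum: 61% + 23% + 11% + 28% + 71% = 194%.

194%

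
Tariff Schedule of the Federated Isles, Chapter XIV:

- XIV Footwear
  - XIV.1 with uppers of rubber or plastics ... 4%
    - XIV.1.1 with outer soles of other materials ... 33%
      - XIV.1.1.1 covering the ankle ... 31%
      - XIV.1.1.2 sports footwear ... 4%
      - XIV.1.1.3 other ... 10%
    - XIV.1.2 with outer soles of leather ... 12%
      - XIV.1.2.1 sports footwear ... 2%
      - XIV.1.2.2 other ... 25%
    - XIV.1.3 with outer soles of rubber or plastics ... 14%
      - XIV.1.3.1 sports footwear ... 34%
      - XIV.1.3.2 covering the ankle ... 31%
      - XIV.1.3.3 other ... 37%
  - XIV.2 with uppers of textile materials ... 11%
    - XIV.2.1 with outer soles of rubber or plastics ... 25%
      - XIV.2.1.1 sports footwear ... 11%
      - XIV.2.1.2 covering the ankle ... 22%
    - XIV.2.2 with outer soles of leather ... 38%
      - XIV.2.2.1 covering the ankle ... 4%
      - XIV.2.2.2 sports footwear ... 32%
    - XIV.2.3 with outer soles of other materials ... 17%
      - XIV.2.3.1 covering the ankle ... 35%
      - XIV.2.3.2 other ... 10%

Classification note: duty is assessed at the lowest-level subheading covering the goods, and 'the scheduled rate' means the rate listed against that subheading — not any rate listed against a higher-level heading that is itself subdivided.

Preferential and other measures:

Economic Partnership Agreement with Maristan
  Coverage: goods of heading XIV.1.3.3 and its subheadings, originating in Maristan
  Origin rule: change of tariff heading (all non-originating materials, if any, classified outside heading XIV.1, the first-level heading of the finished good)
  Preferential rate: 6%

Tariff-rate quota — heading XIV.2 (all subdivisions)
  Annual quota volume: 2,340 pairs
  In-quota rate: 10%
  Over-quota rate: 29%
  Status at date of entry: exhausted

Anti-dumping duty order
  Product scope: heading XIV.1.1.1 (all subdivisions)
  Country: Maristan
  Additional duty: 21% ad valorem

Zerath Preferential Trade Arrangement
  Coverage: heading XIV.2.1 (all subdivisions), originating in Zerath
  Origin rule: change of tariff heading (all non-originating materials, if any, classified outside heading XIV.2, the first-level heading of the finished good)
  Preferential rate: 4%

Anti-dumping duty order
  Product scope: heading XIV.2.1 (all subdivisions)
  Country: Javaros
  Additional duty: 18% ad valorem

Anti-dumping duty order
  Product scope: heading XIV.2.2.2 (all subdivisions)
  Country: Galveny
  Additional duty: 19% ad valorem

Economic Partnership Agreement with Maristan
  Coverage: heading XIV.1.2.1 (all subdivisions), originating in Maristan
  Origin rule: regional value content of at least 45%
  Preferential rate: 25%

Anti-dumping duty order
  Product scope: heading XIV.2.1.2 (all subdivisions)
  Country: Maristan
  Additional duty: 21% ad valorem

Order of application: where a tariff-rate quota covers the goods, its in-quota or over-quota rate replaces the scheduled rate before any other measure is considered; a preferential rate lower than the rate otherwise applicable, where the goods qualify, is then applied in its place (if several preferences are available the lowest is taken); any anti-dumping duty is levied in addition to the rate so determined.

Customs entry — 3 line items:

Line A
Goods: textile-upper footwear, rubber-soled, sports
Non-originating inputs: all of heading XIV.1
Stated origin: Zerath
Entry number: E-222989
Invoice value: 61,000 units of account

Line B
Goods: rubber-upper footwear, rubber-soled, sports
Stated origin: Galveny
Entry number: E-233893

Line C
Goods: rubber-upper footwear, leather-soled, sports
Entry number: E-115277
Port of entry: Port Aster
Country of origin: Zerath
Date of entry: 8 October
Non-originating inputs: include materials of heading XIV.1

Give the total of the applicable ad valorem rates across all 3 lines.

40%

Line A: textile-upper → XIV.2; rubber-soled → XIV.2.1; sports → XIV.2.1.1. Scheduled 11%. quota on XIV.2 exhausted → over-quota 29%; Zerath agreement on XIV.2.1: CTH met → 4% available; preferential 4%. → 4%.
Line B: rubber-upper → XIV.1; rubber-soled → XIV.1.3; sports → XIV.1.3.1. Scheduled 34%. No special measure applies. → 34%.
Line C: rubber-upper → XIV.1; leather-soled → XIV.1.2; sports → XIV.1.2.1. Scheduled 2%. Zerath agreement on XIV.2.1: XIV.1.2.1 not covered. → 2%.
Sum: 4% + 34% + 2% = 40%.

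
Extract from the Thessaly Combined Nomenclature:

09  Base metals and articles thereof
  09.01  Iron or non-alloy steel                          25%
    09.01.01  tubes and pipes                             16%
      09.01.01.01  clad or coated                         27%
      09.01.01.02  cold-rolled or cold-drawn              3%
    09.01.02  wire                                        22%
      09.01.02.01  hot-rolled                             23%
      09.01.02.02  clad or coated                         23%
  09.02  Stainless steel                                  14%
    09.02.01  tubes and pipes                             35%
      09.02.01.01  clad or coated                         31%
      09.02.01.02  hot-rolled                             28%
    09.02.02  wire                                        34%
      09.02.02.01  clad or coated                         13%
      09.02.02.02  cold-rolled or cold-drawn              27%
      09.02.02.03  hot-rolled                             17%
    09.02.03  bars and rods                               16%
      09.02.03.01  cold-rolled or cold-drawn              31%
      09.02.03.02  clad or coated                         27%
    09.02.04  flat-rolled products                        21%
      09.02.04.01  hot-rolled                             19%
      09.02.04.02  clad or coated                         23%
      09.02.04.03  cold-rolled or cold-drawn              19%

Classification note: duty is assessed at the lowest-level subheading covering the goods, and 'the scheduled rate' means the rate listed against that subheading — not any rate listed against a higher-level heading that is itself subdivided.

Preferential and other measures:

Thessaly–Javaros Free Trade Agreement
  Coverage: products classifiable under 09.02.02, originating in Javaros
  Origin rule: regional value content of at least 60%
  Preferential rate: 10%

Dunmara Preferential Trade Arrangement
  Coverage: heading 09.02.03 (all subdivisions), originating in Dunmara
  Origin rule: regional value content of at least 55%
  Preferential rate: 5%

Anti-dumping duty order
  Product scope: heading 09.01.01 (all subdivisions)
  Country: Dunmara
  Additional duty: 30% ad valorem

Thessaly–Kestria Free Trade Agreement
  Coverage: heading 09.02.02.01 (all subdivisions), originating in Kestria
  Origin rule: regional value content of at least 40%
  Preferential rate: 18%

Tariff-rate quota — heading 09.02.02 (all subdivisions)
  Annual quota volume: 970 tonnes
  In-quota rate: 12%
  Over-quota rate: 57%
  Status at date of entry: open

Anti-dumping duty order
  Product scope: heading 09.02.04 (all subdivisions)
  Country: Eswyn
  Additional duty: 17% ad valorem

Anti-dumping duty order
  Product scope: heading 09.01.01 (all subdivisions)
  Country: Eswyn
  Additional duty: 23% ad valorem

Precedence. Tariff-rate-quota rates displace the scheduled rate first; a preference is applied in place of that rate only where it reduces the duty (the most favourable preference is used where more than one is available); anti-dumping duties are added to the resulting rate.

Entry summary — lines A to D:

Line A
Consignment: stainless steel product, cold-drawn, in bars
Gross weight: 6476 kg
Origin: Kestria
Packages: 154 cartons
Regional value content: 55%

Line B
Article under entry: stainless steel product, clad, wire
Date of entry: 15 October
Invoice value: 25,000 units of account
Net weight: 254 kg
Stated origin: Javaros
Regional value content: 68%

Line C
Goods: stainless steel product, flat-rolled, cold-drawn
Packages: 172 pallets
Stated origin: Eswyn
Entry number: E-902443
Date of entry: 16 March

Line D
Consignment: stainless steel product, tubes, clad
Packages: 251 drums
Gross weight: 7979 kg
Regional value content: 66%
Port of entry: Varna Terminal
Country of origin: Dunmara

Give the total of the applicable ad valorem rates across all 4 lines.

108%

Line A: stainless steel → 09.02; in bars → 09.02.03; cold-drawn → 09.02.03.01. Scheduled 31%. Kestria agreement on 09.02.02.01: 09.02.03.01 not covered. → 31%.
Line B: stainless steel → 09.02; wire → 09.02.02; clad → 09.02.02.01. Scheduled 13%. quota on 09.02.02 open → in-quota 12%; Javaros agreement on 09.02.02: RVC ≥ 60% → 10% available; preferential 10%. → 10%.
Line C: stainless steel → 09.02; flat-rolled → 09.02.04; cold-drawn → 09.02.04.03. Scheduled 19%. anti-dumping (Eswyn, 09.02.04): +17%; total 19% + 17% = 36%. → 36%.
Line D: stainless steel → 09.02; tubes → 09.02.01; clad → 09.02.01.01. Scheduled 31%. Dunmara agreement on 09.02.03: 09.02.01.01 not covered. → 31%.
Sum: 31% + 10% + 36% + 31% = 108%.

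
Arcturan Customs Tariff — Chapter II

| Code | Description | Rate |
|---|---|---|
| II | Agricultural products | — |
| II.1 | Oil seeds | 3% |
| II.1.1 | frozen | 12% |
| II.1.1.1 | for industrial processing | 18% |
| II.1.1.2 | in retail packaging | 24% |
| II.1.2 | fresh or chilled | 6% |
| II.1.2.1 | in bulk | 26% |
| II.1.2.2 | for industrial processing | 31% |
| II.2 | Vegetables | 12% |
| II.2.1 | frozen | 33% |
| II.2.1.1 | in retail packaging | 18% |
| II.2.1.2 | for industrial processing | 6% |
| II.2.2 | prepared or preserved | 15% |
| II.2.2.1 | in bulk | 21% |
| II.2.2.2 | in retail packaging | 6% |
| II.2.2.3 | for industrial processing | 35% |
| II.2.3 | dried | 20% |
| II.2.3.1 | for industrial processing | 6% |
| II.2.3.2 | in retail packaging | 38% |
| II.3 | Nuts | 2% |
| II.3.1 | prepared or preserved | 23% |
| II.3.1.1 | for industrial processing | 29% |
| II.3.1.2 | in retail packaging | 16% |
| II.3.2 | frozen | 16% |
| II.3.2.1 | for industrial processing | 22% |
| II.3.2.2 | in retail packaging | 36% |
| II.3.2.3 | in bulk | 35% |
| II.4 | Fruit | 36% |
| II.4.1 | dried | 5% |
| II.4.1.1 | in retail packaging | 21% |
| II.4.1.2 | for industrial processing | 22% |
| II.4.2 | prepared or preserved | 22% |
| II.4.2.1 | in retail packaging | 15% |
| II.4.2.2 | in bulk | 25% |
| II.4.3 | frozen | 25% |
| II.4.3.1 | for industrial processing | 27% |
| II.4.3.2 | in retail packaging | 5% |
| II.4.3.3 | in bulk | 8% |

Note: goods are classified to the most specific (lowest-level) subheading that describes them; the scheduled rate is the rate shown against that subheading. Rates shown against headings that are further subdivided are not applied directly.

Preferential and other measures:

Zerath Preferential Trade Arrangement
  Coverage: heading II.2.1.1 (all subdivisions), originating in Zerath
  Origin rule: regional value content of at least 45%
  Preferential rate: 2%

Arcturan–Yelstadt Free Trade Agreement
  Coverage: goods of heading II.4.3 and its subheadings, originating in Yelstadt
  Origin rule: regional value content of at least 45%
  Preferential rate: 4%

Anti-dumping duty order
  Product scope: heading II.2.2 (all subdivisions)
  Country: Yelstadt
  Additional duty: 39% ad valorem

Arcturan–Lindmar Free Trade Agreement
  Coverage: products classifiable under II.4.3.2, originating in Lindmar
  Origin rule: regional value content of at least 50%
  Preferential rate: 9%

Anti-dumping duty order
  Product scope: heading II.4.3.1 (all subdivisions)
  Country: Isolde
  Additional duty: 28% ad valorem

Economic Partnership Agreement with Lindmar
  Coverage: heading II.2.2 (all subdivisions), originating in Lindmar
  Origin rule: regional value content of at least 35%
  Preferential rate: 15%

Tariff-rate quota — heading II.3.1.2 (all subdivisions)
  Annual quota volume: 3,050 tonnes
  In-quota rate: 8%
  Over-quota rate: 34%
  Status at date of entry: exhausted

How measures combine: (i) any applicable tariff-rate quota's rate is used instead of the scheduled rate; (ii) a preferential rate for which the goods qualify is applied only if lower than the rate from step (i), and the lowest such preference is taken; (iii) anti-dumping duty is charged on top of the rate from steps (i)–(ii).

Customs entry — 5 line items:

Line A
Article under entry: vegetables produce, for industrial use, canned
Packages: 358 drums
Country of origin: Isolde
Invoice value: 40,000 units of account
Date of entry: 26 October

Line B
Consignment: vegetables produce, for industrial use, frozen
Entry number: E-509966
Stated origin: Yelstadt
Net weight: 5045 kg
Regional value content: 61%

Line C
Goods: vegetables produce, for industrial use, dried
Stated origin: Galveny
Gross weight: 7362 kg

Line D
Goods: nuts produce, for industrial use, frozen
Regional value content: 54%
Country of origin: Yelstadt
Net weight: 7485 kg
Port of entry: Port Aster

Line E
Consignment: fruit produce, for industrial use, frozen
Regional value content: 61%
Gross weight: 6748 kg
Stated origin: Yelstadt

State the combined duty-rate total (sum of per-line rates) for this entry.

Line A: vegetables → II.2; canned → II.2.2; for industrial use → II.2.2.3. Scheduled 35%. No special measure applies. → 35%.
Line B: vegetables → II.2; frozen → II.2.1; for industrial use → II.2.1.2. Scheduled 6%. Yelstadt agreement on II.4.3: II.2.1.2 not covered. → 6%.
Line C: vegetables → II.2; dried → II.2.3; for industrial use → II.2.3.1. Scheduled 6%. No special measure applies. → 6%.
Line D: nuts → II.3; frozen → II.3.2; for industrial use → II.3.2.1. Scheduled 22%. Yelstadt agreement on II.4.3: II.3.2.1 not covered. → 22%.
Line E: fruit → II.4; frozen → II.4.3; for industrial use → II.4.3.1. Scheduled 27%. Yelstadt agreement on II.4.3: RVC ≥ 45% → 4% available; preferential 4%. → 4%.
Sum: 35% + 6% + 6% + 22% + 4% = 73%.

73%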